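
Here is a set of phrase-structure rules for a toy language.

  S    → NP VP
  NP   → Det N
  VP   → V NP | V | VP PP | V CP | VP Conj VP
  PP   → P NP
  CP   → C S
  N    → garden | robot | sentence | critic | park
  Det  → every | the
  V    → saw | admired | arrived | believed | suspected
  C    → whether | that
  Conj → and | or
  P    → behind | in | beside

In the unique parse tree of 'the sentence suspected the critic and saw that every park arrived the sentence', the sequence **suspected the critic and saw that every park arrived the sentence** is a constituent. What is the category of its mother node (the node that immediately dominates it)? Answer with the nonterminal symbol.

[S [NP [Det the] [N sentence]] [VP [VP [V suspected] [NP [Det the] [N critic]]] [Conj and] [VP [V saw] [CP [C that] [S [NP [Det every] [N park]] [VP [V arrived] [NP [Det the] [N sentence]]]]]]]]
The span 'suspected the critic and saw that every park arrived the sentence' is the VP node built by VP → VP Conj VP.
Its mother is the S built by S → NP VP.

S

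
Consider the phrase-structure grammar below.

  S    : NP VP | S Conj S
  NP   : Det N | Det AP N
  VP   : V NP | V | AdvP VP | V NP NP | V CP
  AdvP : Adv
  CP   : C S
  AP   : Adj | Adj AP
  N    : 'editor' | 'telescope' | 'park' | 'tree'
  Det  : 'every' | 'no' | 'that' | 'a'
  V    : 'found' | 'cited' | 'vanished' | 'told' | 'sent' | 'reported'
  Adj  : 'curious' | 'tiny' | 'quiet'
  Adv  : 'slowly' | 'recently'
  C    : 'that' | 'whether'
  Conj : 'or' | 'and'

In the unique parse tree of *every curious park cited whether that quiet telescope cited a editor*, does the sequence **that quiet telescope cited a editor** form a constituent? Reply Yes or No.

[S [NP [Det every] [AP [Adj curious]] [N park]] [VP [V cited] [CP [C whether] [S [NP [Det that] [AP [Adj quiet]] [N telescope]] [VP [V cited] [NP [Det a] [N editor]]]]]]]
The words 'that quiet telescope cited a editor' are exhaustively dominated by a single S node (built by S → NP VP), so they form a constituent.

Yes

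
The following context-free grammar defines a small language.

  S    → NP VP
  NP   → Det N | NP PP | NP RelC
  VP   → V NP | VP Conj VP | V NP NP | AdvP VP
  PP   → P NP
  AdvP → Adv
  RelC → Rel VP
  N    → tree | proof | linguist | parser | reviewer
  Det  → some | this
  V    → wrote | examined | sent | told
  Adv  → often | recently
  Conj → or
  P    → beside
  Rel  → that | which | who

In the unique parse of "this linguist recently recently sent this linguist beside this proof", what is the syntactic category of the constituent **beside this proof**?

PP

[S [NP [Det this] [N linguist]] [VP [AdvP [Adv recently]] [VP [AdvP [Adv recently]] [VP [V sent] [NP [NP [Det this] [N linguist]] [PP [P beside] [NP [Det this] [N proof]]]]]]]]
The span 'beside this proof' is the PP node built by PP → P NP.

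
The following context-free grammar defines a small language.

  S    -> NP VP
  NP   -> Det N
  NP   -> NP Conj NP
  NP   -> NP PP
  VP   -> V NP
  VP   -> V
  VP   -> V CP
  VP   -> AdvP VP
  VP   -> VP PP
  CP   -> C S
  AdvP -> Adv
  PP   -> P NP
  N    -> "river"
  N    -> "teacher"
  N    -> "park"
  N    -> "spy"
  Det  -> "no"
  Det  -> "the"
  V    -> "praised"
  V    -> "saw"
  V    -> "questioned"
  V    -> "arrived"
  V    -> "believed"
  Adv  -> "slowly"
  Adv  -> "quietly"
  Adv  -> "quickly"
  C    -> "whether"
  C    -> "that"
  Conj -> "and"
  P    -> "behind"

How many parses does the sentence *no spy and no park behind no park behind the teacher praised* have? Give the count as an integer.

5

Two of the 5 distinct bracketings:
[S [NP [NP [Det no] [N spy]] [Conj and] [NP [NP [Det no] [N park]] [PP [P behind] [NP [NP [Det no] [N park]] [PP [P behind] [NP [Det the] [N teacher]]]]]]] [VP [V praised]]]
[S [NP [NP [Det no] [N spy]] [Conj and] [NP [NP [NP [Det no] [N park]] [PP [P behind] [NP [Det no] [N park]]]] [PP [P behind] [NP [Det the] [N teacher]]]]] [VP [V praised]]]
The trees differ in how a recursive rule is bracketed over the same span.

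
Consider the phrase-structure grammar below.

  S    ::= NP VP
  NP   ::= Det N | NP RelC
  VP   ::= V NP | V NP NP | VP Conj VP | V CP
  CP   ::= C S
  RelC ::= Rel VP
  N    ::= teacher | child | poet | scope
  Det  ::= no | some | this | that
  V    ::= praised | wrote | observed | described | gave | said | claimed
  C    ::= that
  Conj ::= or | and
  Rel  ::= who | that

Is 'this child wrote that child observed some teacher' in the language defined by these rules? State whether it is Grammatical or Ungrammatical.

Ungrammatical

For S → NP VP, the only prefix that parses as NP is 'this child', but the remainder 'wrote that child observed some teacher' is not a VP under these rules.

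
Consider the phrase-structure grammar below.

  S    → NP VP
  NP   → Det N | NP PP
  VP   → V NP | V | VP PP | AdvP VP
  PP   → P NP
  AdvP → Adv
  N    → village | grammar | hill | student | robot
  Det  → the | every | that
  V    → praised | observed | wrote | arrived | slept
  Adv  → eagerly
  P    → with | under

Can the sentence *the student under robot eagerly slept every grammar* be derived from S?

A P word can never sit immediately before an N word in any string this grammar generates, so the substring 'under robot' rules out a derivation.

Ungrammatical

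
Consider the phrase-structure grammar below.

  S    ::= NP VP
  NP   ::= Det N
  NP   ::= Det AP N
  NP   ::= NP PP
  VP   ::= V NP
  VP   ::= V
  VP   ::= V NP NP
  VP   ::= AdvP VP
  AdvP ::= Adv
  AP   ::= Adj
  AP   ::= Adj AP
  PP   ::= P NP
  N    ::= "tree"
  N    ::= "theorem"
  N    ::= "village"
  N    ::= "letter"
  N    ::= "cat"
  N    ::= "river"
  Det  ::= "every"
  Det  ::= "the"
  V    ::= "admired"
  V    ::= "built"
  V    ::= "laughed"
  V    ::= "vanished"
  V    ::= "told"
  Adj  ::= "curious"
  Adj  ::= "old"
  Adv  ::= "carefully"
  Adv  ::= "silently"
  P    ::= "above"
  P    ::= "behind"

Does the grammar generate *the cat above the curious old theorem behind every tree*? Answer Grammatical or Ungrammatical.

Ungrammatical

For S → NP VP, every NP-prefix leaves a non-VP remainder: after 'the cat' the remainder is not a VP; after 'the cat above the curious old theorem' the remainder is not a VP.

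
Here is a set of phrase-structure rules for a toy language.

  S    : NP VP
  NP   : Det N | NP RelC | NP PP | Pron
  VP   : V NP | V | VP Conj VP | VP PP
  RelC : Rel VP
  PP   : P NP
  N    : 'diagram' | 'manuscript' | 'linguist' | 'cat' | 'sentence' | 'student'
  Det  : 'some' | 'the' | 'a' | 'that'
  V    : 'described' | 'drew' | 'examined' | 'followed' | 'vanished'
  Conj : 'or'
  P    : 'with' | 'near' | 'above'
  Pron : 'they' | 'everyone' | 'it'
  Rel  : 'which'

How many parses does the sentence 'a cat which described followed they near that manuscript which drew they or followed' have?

Two of the 6 distinct bracketings:
[S [NP [NP [Det a] [N cat]] [RelC [Rel which] [VP [V described]]]] [VP [V followed] [NP [NP [NP [Pron they]] [PP [P near] [NP [Det that] [N manuscript]]]] [RelC [Rel which] [VP [VP [V drew] [NP [Pron they]]] [Conj or] [VP [V followed]]]]]]]
[S [NP [NP [Det a] [N cat]] [RelC [Rel which] [VP [V described]]]] [VP [V followed] [NP [NP [Pron they]] [PP [P near] [NP [NP [Det that] [N manuscript]] [RelC [Rel which] [VP [VP [V drew] [NP [Pron they]]] [Conj or] [VP [V followed]]]]]]]]]
The trees differ in how a recursive rule is bracketed over the same span.

6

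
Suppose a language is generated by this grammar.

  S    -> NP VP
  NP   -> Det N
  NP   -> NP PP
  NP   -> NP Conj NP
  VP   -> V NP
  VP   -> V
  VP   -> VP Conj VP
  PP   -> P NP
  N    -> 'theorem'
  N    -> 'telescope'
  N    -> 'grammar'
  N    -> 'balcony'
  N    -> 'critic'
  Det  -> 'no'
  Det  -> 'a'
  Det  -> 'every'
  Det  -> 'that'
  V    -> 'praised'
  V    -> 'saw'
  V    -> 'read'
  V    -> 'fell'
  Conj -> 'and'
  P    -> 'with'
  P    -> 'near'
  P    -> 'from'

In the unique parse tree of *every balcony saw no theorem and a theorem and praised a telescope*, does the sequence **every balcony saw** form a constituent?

No

[S [NP [Det every] [N balcony]] [VP [VP [V saw] [NP [NP [Det no] [N theorem]] [Conj and] [NP [Det a] [N theorem]]]] [Conj and] [VP [V praised] [NP [Det a] [N telescope]]]]]
The smallest constituent containing 'every balcony saw' is the S spanning 'every balcony saw no theorem and a theorem and praised a telescope'; no single node in the tree dominates exactly the given words.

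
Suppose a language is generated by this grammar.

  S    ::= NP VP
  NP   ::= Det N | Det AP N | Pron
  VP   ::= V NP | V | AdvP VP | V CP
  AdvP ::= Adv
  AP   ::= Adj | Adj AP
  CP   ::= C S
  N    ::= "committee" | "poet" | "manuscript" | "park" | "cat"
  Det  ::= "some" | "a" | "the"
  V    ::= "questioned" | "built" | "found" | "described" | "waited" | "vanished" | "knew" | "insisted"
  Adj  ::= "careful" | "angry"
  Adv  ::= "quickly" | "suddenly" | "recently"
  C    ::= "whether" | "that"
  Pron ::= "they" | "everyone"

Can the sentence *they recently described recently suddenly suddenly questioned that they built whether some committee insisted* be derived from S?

A V word can never sit immediately before an Adv word in any string this grammar generates, so the substring 'described recently' rules out a derivation.

Ungrammatical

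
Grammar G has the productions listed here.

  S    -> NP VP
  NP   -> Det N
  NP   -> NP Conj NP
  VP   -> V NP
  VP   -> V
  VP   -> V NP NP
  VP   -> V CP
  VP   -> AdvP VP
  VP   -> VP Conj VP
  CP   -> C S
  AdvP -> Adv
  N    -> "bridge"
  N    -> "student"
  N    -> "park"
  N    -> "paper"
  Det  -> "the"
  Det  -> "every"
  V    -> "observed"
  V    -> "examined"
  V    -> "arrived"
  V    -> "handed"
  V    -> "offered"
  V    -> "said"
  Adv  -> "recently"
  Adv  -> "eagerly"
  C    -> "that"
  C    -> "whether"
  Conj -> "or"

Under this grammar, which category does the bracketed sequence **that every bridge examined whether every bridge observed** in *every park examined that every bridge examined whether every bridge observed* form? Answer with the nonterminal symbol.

CP

S
  NP
    Det: every
    N: park
  VP
    V: examined
    CP
      C: that
      S
        NP
          Det: every
          N: bridge
        VP
          V: examined
          CP
            C: whether
            S
              NP
                Det: every
                N: bridge
              VP
                V: observed
The span 'that every bridge examined whether every bridge observed' is the CP node built by CP → C S.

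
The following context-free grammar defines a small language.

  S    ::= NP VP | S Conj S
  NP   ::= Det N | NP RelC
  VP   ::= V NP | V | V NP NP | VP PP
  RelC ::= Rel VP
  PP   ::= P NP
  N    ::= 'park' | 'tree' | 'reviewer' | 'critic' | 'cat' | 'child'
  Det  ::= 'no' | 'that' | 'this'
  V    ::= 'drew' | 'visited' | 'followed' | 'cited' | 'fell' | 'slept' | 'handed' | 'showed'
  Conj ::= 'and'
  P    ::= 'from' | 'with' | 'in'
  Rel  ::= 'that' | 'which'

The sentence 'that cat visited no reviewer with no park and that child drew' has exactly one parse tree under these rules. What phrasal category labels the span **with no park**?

PP

[S [S [NP [Det that] [N cat]] [VP [VP [V visited] [NP [Det no] [N reviewer]]] [PP [P with] [NP [Det no] [N park]]]]] [Conj and] [S [NP [Det that] [N child]] [VP [V drew]]]]
The span 'with no park' is the PP node built by PP → P NP.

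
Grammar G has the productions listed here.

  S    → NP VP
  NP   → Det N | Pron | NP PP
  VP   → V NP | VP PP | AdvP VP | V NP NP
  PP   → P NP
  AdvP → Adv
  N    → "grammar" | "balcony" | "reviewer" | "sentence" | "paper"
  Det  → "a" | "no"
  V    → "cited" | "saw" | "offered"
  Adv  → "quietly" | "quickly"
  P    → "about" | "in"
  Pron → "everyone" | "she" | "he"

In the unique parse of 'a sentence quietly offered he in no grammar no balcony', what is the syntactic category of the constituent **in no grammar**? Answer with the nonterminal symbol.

PP

[S [NP [Det a] [N sentence]] [VP [AdvP [Adv quietly]] [VP [V offered] [NP [NP [Pron he]] [PP [P in] [NP [Det no] [N grammar]]]] [NP [Det no] [N balcony]]]]]
The span 'in no grammar' is the PP node built by PP → P NP.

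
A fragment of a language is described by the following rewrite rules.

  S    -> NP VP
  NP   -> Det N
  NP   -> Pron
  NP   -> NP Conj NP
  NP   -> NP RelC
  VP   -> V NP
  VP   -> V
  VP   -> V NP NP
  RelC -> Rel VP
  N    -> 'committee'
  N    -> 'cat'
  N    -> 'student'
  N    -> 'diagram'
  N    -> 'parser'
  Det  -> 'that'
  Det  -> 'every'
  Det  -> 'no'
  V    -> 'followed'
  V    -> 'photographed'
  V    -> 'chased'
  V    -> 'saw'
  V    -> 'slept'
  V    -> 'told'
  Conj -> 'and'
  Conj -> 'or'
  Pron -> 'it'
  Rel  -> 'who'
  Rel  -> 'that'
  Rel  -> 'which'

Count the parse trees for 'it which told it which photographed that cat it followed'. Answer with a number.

Two of the 3 distinct bracketings:
[S [NP [NP [Pron it]] [RelC [Rel which] [VP [V told] [NP [NP [Pron it]] [RelC [Rel which] [VP [V photographed] [NP [Det that] [N cat]] [NP [Pron it]]]]]]]] [VP [V followed]]]
[S [NP [NP [Pron it]] [RelC [Rel which] [VP [V told] [NP [NP [Pron it]] [RelC [Rel which] [VP [V photographed] [NP [Det that] [N cat]]]]] [NP [Pron it]]]]] [VP [V followed]]]
The trees differ in how a recursive rule is bracketed over the same span.

3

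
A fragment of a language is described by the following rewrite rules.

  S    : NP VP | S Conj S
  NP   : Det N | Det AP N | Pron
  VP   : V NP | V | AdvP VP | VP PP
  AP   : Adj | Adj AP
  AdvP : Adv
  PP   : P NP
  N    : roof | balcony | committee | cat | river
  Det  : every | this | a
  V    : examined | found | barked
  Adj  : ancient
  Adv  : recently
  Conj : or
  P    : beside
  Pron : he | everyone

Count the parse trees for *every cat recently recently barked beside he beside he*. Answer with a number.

Two of the 6 distinct bracketings:
[S [NP [Det every] [N cat]] [VP [AdvP [Adv recently]] [VP [AdvP [Adv recently]] [VP [VP [VP [V barked]] [PP [P beside] [NP [Pron he]]]] [PP [P beside] [NP [Pron he]]]]]]]
[S [NP [Det every] [N cat]] [VP [AdvP [Adv recently]] [VP [VP [AdvP [Adv recently]] [VP [VP [V barked]] [PP [P beside] [NP [Pron he]]]]] [PP [P beside] [NP [Pron he]]]]]]
The trees differ in how a recursive rule is bracketed over the same span.

6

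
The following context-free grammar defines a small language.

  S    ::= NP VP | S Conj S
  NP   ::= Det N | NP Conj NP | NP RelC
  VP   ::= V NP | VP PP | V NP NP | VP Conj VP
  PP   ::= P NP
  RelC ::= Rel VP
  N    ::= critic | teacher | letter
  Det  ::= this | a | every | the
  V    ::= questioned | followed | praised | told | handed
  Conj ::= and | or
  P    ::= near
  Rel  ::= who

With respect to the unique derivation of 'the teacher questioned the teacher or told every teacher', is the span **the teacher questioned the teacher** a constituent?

No

[S [NP [Det the] [N teacher]] [VP [VP [V questioned] [NP [Det the] [N teacher]]] [Conj or] [VP [V told] [NP [Det every] [N teacher]]]]]
The smallest constituent containing 'the teacher questioned the teacher' is the S spanning 'the teacher questioned the teacher or told every teacher'; no single node in the tree dominates exactly the given words.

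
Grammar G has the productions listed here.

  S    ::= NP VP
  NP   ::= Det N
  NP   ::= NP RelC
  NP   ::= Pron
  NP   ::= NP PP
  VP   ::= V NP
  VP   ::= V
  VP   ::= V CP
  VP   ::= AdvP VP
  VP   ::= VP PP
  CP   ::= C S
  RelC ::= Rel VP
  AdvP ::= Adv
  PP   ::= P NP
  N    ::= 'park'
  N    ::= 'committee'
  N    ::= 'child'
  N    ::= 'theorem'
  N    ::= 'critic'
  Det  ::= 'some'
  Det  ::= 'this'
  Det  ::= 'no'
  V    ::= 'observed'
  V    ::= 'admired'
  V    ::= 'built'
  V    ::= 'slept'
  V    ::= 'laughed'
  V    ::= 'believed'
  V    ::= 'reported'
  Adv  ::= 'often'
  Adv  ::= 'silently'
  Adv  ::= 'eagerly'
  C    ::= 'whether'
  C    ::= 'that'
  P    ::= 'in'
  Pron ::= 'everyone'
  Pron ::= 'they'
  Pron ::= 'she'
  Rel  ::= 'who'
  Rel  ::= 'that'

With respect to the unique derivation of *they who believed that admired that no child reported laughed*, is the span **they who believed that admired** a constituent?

No

[S [NP [NP [NP [Pron they]] [RelC [Rel who] [VP [V believed]]]] [RelC [Rel that] [VP [V admired] [CP [C that] [S [NP [Det no] [N child]] [VP [V reported]]]]]]] [VP [V laughed]]]
The smallest constituent containing 'they who believed that admired' is the NP spanning 'they who believed that admired that no child reported'; no single node in the tree dominates exactly the given words.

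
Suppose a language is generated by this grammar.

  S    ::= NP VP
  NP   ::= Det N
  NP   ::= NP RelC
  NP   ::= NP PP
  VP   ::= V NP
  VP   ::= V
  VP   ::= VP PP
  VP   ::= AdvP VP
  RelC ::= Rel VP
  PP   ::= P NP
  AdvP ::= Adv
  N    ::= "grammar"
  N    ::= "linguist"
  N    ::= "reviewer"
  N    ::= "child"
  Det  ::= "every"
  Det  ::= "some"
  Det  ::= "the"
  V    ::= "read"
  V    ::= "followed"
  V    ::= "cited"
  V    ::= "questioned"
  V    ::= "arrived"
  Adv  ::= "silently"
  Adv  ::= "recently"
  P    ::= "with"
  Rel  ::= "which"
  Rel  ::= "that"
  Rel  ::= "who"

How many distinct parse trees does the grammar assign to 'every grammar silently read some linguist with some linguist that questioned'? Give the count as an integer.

4

Two of the 4 distinct bracketings:
[S [NP [Det every] [N grammar]] [VP [VP [AdvP [Adv silently]] [VP [V read] [NP [Det some] [N linguist]]]] [PP [P with] [NP [NP [Det some] [N linguist]] [RelC [Rel that] [VP [V questioned]]]]]]]
[S [NP [Det every] [N grammar]] [VP [AdvP [Adv silently]] [VP [V read] [NP [NP [NP [Det some] [N linguist]] [PP [P with] [NP [Det some] [N linguist]]]] [RelC [Rel that] [VP [V questioned]]]]]]]
The difference turns on whether NP → NP PP is used at the relevant span, versus an alternative expansion of NP.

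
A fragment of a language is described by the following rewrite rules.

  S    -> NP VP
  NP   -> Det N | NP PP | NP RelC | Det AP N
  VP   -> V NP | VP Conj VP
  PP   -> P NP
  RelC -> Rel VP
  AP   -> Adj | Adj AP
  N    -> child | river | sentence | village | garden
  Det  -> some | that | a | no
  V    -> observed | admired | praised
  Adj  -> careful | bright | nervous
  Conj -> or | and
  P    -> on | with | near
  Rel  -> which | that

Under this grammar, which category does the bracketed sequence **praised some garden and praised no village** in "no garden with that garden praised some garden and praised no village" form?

VP

S
  NP
    NP
      Det: no
      N: garden
    PP
      P: with
      NP
        Det: that
        N: garden
  VP
    VP
      V: praised
      NP
        Det: some
        N: garden
    Conj: and
    VP
      V: praised
      NP
        Det: no
        N: village
The span 'praised some garden and praised no village' is the VP node built by VP → VP Conj VP.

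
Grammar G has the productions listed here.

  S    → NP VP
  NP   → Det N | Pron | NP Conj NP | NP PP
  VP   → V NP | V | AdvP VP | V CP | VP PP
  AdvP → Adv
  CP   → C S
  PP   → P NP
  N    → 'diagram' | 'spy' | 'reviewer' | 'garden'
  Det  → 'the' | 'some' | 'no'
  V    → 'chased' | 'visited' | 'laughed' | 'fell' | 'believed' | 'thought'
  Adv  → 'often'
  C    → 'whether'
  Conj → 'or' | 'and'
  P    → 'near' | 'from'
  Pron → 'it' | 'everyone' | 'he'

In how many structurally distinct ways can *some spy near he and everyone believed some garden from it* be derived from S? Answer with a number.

Two of the 4 distinct bracketings:
[S [NP [NP [NP [Det some] [N spy]] [PP [P near] [NP [Pron he]]]] [Conj and] [NP [Pron everyone]]] [VP [V believed] [NP [NP [Det some] [N garden]] [PP [P from] [NP [Pron it]]]]]]
[S [NP [NP [NP [Det some] [N spy]] [PP [P near] [NP [Pron he]]]] [Conj and] [NP [Pron everyone]]] [VP [VP [V believed] [NP [Det some] [N garden]]] [PP [P from] [NP [Pron it]]]]]
The difference turns on whether VP → VP PP is used at the relevant span, versus an alternative expansion of VP.

4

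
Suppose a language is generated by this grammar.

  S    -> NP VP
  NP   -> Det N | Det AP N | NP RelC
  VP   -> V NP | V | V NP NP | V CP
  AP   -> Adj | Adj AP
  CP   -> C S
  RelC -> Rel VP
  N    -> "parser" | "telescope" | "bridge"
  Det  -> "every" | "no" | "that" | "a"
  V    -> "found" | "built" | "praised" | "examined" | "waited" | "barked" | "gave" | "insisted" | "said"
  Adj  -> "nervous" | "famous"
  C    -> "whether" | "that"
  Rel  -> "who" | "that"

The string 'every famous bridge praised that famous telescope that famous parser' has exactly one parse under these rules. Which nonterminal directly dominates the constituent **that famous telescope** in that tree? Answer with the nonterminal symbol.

S
  NP
    Det: every
    AP
      Adj: famous
    N: bridge
  VP
    V: praised
    NP
      Det: that
      AP
        Adj: famous
      N: telescope
    NP
      Det: that
      AP
        Adj: famous
      N: parser
The span 'that famous telescope' is the NP node built by NP → Det AP N.
Its mother is the VP built by VP → V NP NP.

VP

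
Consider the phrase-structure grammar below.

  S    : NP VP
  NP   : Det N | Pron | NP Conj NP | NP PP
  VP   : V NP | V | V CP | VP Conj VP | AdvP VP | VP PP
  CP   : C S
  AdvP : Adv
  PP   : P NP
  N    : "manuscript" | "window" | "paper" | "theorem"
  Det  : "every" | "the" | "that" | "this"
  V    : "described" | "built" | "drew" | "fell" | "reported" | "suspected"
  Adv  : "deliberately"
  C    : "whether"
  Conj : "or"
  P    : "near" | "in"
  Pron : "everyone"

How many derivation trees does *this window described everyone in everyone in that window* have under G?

5

Two of the 5 distinct bracketings:
[S [NP [Det this] [N window]] [VP [V described] [NP [NP [Pron everyone]] [PP [P in] [NP [NP [Pron everyone]] [PP [P in] [NP [Det that] [N window]]]]]]]]
[S [NP [Det this] [N window]] [VP [V described] [NP [NP [NP [Pron everyone]] [PP [P in] [NP [Pron everyone]]]] [PP [P in] [NP [Det that] [N window]]]]]]
The trees differ in how a recursive rule is bracketed over the same span.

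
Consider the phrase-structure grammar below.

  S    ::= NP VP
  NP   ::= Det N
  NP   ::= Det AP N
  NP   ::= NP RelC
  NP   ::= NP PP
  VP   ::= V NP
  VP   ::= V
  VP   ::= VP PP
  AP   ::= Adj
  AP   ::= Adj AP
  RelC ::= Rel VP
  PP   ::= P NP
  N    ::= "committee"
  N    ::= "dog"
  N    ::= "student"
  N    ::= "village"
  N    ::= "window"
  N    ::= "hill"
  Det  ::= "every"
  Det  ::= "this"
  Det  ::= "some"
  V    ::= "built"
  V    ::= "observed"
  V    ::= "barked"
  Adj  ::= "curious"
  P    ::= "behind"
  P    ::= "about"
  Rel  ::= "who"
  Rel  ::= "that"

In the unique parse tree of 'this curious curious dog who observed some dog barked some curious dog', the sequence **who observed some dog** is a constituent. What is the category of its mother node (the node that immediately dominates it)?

S
  NP
    NP
      Det: this
      AP
        Adj: curious
        AP
          Adj: curious
      N: dog
    RelC
      Rel: who
      VP
        V: observed
        NP
          Det: some
          N: dog
  VP
    V: barked
    NP
      Det: some
      AP
        Adj: curious
      N: dog
The span 'who observed some dog' is the RelC node built by RelC → Rel VP.
Its mother is the NP built by NP → NP RelC.

NP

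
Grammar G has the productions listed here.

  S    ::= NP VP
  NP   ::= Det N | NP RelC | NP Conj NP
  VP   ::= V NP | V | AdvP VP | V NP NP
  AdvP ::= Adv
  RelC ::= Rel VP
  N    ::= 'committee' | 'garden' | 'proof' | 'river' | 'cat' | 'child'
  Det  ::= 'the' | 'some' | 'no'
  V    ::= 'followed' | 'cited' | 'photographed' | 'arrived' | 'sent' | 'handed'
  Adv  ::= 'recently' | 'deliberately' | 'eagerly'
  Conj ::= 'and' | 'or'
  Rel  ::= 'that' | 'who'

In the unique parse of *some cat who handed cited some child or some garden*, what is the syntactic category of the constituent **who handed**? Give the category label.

[S [NP [NP [Det some] [N cat]] [RelC [Rel who] [VP [V handed]]]] [VP [V cited] [NP [NP [Det some] [N child]] [Conj or] [NP [Det some] [N garden]]]]]
The span 'who handed' is the RelC node built by RelC → Rel VP.

RelC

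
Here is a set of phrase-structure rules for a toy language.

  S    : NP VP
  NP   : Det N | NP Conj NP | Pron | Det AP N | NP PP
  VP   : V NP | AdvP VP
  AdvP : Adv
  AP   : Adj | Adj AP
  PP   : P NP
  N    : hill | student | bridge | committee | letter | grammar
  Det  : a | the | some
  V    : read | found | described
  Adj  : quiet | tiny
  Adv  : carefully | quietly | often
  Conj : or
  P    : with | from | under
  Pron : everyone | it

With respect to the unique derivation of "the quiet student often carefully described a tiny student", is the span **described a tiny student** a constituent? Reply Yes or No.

Yes

[S [NP [Det the] [AP [Adj quiet]] [N student]] [VP [AdvP [Adv often]] [VP [AdvP [Adv carefully]] [VP [V described] [NP [Det a] [AP [Adj tiny]] [N student]]]]]]
The words 'described a tiny student' are exhaustively dominated by a single VP node (built by VP → V NP), so they form a constituent.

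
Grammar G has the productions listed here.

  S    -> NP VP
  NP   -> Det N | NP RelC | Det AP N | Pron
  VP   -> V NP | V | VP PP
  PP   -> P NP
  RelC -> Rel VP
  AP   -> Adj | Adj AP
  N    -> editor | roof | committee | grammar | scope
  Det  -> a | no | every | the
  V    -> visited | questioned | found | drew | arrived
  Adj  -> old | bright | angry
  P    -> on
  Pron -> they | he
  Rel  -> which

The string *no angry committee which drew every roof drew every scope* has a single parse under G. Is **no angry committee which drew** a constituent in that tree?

[S [NP [NP [Det no] [AP [Adj angry]] [N committee]] [RelC [Rel which] [VP [V drew] [NP [Det every] [N roof]]]]] [VP [V drew] [NP [Det every] [N scope]]]]
The smallest constituent containing 'no angry committee which drew' is the NP spanning 'no angry committee which drew every roof'; no single node in the tree dominates exactly the given words.

No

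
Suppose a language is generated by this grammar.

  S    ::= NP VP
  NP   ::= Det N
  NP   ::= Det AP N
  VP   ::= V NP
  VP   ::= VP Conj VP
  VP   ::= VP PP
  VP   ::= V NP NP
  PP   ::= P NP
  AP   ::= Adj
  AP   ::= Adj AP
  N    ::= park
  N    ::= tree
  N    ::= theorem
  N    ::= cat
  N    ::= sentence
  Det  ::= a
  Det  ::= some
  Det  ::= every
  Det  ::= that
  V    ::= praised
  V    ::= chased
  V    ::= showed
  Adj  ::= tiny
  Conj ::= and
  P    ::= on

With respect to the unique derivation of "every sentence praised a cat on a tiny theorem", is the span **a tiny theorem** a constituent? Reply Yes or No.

Yes

[S [NP [Det every] [N sentence]] [VP [VP [V praised] [NP [Det a] [N cat]]] [PP [P on] [NP [Det a] [AP [Adj tiny]] [N theorem]]]]]
The words 'a tiny theorem' are exhaustively dominated by a single NP node (built by NP → Det AP N), so they form a constituent.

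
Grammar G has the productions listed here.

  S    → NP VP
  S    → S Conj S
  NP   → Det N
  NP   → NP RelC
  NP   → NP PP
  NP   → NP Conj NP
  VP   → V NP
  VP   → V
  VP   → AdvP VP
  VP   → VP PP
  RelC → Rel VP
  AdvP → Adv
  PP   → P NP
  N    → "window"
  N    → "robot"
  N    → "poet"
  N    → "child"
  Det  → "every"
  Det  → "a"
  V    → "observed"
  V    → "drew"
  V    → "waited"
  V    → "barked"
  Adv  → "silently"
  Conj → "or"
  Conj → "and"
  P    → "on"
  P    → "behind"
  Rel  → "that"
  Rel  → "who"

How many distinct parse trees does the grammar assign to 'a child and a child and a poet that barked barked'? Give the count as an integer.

Two of the 5 distinct bracketings:
[S [NP [NP [NP [Det a] [N child]] [Conj and] [NP [NP [Det a] [N child]] [Conj and] [NP [Det a] [N poet]]]] [RelC [Rel that] [VP [V barked]]]] [VP [V barked]]]
[S [NP [NP [NP [NP [Det a] [N child]] [Conj and] [NP [Det a] [N child]]] [Conj and] [NP [Det a] [N poet]]] [RelC [Rel that] [VP [V barked]]]] [VP [V barked]]]
The trees differ in how a recursive rule is bracketed over the same span.

5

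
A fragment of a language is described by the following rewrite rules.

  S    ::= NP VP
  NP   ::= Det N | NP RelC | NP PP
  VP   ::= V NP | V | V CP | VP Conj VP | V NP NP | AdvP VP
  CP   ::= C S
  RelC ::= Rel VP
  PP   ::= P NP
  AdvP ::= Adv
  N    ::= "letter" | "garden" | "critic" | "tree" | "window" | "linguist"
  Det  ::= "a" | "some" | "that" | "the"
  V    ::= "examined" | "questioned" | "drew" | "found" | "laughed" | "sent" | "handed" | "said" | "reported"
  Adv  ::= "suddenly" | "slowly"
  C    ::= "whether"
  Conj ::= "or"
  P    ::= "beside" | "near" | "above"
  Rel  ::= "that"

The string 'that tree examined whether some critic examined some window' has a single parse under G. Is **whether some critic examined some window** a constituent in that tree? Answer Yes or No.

[S [NP [Det that] [N tree]] [VP [V examined] [CP [C whether] [S [NP [Det some] [N critic]] [VP [V examined] [NP [Det some] [N window]]]]]]]
The words 'whether some critic examined some window' are exhaustively dominated by a single CP node (built by CP → C S), so they form a constituent.

Yes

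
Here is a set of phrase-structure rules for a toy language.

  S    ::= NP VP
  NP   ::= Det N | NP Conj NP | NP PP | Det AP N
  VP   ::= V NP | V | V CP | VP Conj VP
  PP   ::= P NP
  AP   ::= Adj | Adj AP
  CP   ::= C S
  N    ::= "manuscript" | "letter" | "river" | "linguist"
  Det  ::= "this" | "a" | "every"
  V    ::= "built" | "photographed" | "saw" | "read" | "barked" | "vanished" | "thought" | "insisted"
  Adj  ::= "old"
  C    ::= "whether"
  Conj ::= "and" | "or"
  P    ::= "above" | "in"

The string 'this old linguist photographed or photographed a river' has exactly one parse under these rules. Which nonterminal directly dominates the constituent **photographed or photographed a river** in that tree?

S

[S [NP [Det this] [AP [Adj old]] [N linguist]] [VP [VP [V photographed]] [Conj or] [VP [V photographed] [NP [Det a] [N river]]]]]
The span 'photographed or photographed a river' is the VP node built by VP → VP Conj VP.
Its mother is the S built by S → NP VP.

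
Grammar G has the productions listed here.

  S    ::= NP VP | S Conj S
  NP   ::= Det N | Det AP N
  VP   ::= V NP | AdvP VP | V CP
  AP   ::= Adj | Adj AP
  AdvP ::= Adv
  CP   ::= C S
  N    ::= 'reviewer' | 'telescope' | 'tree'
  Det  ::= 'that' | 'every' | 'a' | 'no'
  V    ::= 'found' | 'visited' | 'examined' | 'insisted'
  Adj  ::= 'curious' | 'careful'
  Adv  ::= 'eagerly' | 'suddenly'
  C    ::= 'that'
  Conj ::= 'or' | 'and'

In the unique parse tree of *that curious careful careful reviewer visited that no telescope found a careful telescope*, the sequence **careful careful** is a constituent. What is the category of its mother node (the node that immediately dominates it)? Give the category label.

AP

S
  NP
    Det: that
    AP
      Adj: curious
      AP
        Adj: careful
        AP
          Adj: careful
    N: reviewer
  VP
    V: visited
    CP
      C: that
      S
        NP
          Det: no
          N: telescope
        VP
          V: found
          NP
            Det: a
            AP
              Adj: careful
            N: telescope
The span 'careful careful' is the AP node built by AP → Adj AP.
Its mother is the AP built by AP → Adj AP.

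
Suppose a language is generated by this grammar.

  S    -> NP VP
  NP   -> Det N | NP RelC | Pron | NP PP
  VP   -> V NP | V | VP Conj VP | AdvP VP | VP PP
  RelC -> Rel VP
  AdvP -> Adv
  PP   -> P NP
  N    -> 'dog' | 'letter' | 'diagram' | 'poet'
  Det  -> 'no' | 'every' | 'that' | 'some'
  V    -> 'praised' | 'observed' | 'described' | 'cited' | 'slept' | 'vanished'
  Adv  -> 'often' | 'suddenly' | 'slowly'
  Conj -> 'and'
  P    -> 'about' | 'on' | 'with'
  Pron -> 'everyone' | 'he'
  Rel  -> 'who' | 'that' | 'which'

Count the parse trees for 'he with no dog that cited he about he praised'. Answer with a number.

Two of the 7 distinct bracketings:
[S [NP [NP [NP [Pron he]] [PP [P with] [NP [Det no] [N dog]]]] [RelC [Rel that] [VP [V cited] [NP [NP [Pron he]] [PP [P about] [NP [Pron he]]]]]]] [VP [V praised]]]
[S [NP [NP [NP [Pron he]] [PP [P with] [NP [Det no] [N dog]]]] [RelC [Rel that] [VP [VP [V cited] [NP [Pron he]]] [PP [P about] [NP [Pron he]]]]]] [VP [V praised]]]
The difference turns on whether VP → VP PP is used at the relevant span, versus an alternative expansion of VP.

7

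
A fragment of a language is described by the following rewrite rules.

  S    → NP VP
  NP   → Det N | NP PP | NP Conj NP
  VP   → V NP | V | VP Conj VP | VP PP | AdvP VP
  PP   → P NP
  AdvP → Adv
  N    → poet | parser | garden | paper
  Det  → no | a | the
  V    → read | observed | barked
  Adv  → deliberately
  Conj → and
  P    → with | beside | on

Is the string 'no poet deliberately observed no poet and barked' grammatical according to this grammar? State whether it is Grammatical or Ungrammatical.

S
  NP
    Det: no
    N: poet
  VP
    VP
      AdvP
        Adv: deliberately
      VP
        V: observed
        NP
          Det: no
          N: poet
    Conj: and
    VP
      V: barked
Each bracket corresponds to one application of a listed rule, so the string is derivable from S.

Grammatical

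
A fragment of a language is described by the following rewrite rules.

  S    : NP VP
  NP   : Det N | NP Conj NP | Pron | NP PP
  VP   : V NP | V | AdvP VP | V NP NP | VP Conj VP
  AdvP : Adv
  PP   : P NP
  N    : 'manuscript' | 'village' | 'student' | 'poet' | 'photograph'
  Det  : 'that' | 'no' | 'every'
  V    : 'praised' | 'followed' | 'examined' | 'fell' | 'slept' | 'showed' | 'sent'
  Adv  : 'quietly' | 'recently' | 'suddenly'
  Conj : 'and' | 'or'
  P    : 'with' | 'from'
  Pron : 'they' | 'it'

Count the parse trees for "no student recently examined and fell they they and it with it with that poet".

Two of the 10 distinct bracketings:
[S [NP [Det no] [N student]] [VP [AdvP [Adv recently]] [VP [VP [V examined]] [Conj and] [VP [V fell] [NP [Pron they]] [NP [NP [Pron they]] [Conj and] [NP [NP [Pron it]] [PP [P with] [NP [NP [Pron it]] [PP [P with] [NP [Det that] [N poet]]]]]]]]]]]
[S [NP [Det no] [N student]] [VP [AdvP [Adv recently]] [VP [VP [V examined]] [Conj and] [VP [V fell] [NP [Pron they]] [NP [NP [Pron they]] [Conj and] [NP [NP [NP [Pron it]] [PP [P with] [NP [Pron it]]]] [PP [P with] [NP [Det that] [N poet]]]]]]]]]
The trees differ in how a recursive rule is bracketed over the same span.

10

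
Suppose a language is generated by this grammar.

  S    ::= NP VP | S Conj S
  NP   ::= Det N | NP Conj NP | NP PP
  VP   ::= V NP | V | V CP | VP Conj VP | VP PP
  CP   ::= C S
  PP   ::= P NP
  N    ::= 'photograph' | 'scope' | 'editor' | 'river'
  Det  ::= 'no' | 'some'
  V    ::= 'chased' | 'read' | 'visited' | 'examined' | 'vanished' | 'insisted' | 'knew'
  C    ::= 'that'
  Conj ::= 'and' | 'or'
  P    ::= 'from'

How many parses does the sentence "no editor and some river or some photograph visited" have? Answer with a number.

2

The two bracketings:
[S [NP [NP [Det no] [N editor]] [Conj and] [NP [NP [Det some] [N river]] [Conj or] [NP [Det some] [N photograph]]]] [VP [V visited]]]
[S [NP [NP [NP [Det no] [N editor]] [Conj and] [NP [Det some] [N river]]] [Conj or] [NP [Det some] [N photograph]]] [VP [V visited]]]
The trees differ in how a recursive rule is bracketed over the same span.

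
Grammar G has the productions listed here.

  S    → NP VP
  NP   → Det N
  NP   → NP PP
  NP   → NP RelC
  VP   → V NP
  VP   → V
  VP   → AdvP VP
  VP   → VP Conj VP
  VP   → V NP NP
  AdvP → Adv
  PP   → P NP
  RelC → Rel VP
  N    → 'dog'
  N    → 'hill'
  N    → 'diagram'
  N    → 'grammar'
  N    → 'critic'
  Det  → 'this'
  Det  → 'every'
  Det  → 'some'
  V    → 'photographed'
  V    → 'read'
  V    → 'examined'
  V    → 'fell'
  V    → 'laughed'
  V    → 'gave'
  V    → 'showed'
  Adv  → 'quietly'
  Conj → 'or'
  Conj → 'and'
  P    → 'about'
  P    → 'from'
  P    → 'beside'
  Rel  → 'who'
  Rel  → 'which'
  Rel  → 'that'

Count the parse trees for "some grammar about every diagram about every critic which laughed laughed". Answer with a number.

Two of the 5 distinct bracketings:
[S [NP [NP [Det some] [N grammar]] [PP [P about] [NP [NP [Det every] [N diagram]] [PP [P about] [NP [NP [Det every] [N critic]] [RelC [Rel which] [VP [V laughed]]]]]]]] [VP [V laughed]]]
[S [NP [NP [Det some] [N grammar]] [PP [P about] [NP [NP [NP [Det every] [N diagram]] [PP [P about] [NP [Det every] [N critic]]]] [RelC [Rel which] [VP [V laughed]]]]]] [VP [V laughed]]]
The trees differ in how a recursive rule is bracketed over the same span.

5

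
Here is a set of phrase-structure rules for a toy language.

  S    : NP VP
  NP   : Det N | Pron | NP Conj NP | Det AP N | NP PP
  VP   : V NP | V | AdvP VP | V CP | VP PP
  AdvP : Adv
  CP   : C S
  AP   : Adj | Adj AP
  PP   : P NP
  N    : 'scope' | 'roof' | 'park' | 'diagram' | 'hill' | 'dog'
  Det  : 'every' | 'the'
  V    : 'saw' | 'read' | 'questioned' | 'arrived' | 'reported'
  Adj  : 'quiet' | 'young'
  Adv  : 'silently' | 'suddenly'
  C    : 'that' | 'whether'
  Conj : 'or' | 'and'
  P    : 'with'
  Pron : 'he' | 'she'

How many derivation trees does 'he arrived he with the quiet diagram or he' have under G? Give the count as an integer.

Two of the 3 distinct bracketings:
[S [NP [Pron he]] [VP [V arrived] [NP [NP [NP [Pron he]] [PP [P with] [NP [Det the] [AP [Adj quiet]] [N diagram]]]] [Conj or] [NP [Pron he]]]]]
[S [NP [Pron he]] [VP [V arrived] [NP [NP [Pron he]] [PP [P with] [NP [NP [Det the] [AP [Adj quiet]] [N diagram]] [Conj or] [NP [Pron he]]]]]]]
The trees differ in how a recursive rule is bracketed over the same span.

3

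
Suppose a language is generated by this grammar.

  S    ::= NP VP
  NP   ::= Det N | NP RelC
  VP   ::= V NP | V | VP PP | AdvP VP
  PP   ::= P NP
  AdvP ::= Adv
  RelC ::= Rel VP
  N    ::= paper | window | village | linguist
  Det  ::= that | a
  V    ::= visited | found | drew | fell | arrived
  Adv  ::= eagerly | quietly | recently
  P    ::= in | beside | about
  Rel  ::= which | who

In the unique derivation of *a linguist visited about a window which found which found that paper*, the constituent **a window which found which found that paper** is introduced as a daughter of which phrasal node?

PP

S
  NP
    Det: a
    N: linguist
  VP
    VP
      V: visited
    PP
      P: about
      NP
        NP
          NP
            Det: a
            N: window
          RelC
            Rel: which
            VP
              V: found
        RelC
          Rel: which
          VP
            V: found
            NP
              Det: that
              N: paper
The span 'a window which found which found that paper' is the NP node built by NP → NP RelC.
Its mother is the PP built by PP → P NP.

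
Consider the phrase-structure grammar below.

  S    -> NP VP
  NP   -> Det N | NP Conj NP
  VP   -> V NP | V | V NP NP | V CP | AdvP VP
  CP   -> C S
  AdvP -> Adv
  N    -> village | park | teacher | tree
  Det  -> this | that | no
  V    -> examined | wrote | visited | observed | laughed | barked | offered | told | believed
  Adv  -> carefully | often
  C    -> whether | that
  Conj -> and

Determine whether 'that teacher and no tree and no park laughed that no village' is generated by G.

Ungrammatical

For S → NP VP, every NP-prefix leaves a non-VP remainder: after 'that teacher' the remainder is not a VP; after 'that teacher and no tree' the remainder is not a VP; after 'that teacher and no tree and no park' the remainder is not a VP.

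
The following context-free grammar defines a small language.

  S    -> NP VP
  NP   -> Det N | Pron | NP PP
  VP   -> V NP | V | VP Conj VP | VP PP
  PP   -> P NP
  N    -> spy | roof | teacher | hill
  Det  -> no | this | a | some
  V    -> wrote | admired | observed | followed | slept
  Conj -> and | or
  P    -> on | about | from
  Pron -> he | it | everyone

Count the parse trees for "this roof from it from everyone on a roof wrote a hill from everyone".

Two of the 10 distinct bracketings:
[S [NP [NP [Det this] [N roof]] [PP [P from] [NP [NP [Pron it]] [PP [P from] [NP [NP [Pron everyone]] [PP [P on] [NP [Det a] [N roof]]]]]]]] [VP [V wrote] [NP [NP [Det a] [N hill]] [PP [P from] [NP [Pron everyone]]]]]]
[S [NP [NP [Det this] [N roof]] [PP [P from] [NP [NP [Pron it]] [PP [P from] [NP [NP [Pron everyone]] [PP [P on] [NP [Det a] [N roof]]]]]]]] [VP [VP [V wrote] [NP [Det a] [N hill]]] [PP [P from] [NP [Pron everyone]]]]]
The difference turns on whether VP → VP PP is used at the relevant span, versus an alternative expansion of VP.

10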